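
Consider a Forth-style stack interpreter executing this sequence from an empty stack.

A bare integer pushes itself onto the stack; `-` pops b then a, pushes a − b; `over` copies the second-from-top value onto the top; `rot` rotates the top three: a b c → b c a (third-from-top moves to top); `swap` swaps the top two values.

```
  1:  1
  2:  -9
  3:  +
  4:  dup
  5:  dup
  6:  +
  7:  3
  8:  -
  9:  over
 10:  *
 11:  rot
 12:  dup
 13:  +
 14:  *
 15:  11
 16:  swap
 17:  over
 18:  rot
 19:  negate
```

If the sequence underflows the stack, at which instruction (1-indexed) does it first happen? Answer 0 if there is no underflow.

11

1    → 1
-9   → 1 -9
+    → -8
dup  → -8 -8
dup  → -8 -8 -8
+    → -8 -16
3    → -8 -16 3
-    → -8 -19
over → -8 -19 -8
*    → -8 152
rot  — needs 3 operands, stack has 2 → underflow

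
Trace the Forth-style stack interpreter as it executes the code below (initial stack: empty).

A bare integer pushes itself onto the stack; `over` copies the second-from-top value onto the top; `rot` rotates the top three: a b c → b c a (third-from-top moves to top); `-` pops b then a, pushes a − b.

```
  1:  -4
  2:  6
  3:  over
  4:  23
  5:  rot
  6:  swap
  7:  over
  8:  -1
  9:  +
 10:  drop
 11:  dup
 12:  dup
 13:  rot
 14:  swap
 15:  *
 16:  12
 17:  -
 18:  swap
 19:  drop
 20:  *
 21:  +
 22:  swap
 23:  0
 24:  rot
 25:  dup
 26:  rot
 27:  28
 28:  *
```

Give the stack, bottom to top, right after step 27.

-4   -> -4
6    -> -4 6
over -> -4 6 -4
23   -> -4 6 -4 23
rot  -> -4 -4 23 6
swap -> -4 -4 6 23
over -> -4 -4 6 23 6
-1   -> -4 -4 6 23 6 -1
+    -> -4 -4 6 23 5
drop -> -4 -4 6 23
dup  -> -4 -4 6 23 23
dup  -> -4 -4 6 23 23 23
rot  -> -4 -4 6 23 23 23
swap -> -4 -4 6 23 23 23
*    -> -4 -4 6 23 529
12   -> -4 -4 6 23 529 12
-    -> -4 -4 6 23 517
swap -> -4 -4 6 517 23
drop -> -4 -4 6 517
*    -> -4 -4 3102
+    -> -4 3098
swap -> 3098 -4
0    -> 3098 -4 0
rot  -> -4 0 3098
dup  -> -4 0 3098 3098
rot  -> -4 3098 3098 0
28   -> -4 3098 3098 0 28

[-4, 3098, 3098, 0, 28]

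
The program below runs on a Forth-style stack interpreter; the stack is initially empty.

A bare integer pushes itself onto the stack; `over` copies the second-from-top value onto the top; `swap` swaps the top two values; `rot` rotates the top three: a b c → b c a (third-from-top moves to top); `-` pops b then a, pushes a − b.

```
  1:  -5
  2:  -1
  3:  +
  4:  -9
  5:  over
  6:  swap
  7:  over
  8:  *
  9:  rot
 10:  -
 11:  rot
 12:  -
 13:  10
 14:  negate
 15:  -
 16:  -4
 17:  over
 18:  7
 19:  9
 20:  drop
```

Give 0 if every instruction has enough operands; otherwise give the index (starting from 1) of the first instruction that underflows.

11

-5   : -5
-1   : -5 -1
+    : -6
-9   : -6 -9
over : -6 -9 -6
swap : -6 -6 -9
over : -6 -6 -9 -6
*    : -6 -6 54
rot  : -6 54 -6
-    : -6 60
rot  — needs 3 operands, stack has 2 → underflow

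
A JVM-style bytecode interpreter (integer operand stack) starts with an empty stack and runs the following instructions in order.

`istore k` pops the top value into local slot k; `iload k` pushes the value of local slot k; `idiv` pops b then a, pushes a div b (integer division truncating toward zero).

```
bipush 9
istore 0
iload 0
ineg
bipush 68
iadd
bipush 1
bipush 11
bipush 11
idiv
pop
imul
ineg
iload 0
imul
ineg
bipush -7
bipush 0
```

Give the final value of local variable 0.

bipush 9  → 9
istore 0  → (empty)
iload 0   → 9
ineg      → -9
bipush 68 → -9 68
iadd      → 59
bipush 1  → 59 1
bipush 11 → 59 1 11
bipush 11 → 59 1 11 11
idiv      → 59 1 1
pop       → 59 1
imul      → 59
ineg      → -59
iload 0   → -59 9
imul      → -531
ineg      → 531
bipush -7 → 531 -7
bipush 0  → 531 -7 0

9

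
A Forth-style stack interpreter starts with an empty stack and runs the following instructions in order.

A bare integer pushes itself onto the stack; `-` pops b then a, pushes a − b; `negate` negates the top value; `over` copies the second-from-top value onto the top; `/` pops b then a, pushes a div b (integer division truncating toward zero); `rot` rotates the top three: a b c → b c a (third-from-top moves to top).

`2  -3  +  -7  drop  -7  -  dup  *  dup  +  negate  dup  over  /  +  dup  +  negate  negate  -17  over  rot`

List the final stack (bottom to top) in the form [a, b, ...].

2      → 2
-3     → 2 -3
+      → -1
-7     → -1 -7
drop   → -1
-7     → -1 -7
-      → 6
dup    → 6 6
*      → 36
dup    → 36 36
+      → 72
negate → -72
dup    → -72 -72
over   → -72 -72 -72
/      → -72 1
+      → -71
dup    → -71 -71
+      → -142
negate → 142
negate → -142
-17    → -142 -17
over   → -142 -17 -142
rot    → -17 -142 -142

[-17, -142, -142]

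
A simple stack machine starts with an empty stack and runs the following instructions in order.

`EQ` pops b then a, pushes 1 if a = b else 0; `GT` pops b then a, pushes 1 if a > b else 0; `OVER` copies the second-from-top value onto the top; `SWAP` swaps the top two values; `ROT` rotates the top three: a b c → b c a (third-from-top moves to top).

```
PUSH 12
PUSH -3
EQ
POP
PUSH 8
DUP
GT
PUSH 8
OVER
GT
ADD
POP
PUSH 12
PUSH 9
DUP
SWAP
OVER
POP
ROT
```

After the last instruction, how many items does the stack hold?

3

PUSH 12  [12]
PUSH -3  [12, -3]
EQ       [0]
POP      []
PUSH 8   [8]
DUP      [8, 8]
GT       [0]
PUSH 8   [0, 8]
OVER     [0, 8, 0]
GT       [0, 1]
ADD      [1]
POP      []
PUSH 12  [12]
PUSH 9   [12, 9]
DUP      [12, 9, 9]
SWAP     [12, 9, 9]
OVER     [12, 9, 9, 9]
POP      [12, 9, 9]
ROT      [9, 9, 12]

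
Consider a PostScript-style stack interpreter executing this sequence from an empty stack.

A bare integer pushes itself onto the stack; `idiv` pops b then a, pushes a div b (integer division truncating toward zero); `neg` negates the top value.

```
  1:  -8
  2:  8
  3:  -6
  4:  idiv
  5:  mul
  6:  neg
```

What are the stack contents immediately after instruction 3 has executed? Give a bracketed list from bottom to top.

-8 → [-8]
8  → [-8, 8]
-6 → [-8, 8, -6]

[-8, 8, -6]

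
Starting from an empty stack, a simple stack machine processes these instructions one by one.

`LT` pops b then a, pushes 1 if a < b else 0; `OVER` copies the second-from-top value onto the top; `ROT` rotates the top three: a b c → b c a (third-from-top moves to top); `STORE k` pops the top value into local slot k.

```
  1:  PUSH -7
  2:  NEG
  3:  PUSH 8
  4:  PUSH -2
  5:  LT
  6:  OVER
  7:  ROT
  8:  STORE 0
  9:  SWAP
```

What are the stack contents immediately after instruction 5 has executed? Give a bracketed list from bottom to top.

PUSH -7 -> [-7]
NEG     -> [7]
PUSH 8  -> [7, 8]
PUSH -2 -> [7, 8, -2]
LT      -> [7, 0]

[7, 0]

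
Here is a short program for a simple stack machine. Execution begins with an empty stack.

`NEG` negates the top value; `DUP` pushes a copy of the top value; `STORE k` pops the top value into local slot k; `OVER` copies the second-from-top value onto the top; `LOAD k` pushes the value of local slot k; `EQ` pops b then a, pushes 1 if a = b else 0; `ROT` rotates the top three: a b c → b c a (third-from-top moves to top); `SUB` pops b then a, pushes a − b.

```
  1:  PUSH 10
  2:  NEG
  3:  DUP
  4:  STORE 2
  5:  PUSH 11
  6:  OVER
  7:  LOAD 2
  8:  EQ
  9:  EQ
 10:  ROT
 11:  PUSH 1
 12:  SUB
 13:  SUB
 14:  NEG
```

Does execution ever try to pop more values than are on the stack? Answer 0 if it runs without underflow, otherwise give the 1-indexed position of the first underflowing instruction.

10

PUSH 10 -> 10
NEG     -> -10
DUP     -> -10 -10
STORE 2 -> -10
PUSH 11 -> -10 11
OVER    -> -10 11 -10
LOAD 2  -> -10 11 -10 -10
EQ      -> -10 11 1
EQ      -> -10 0
ROT  — needs 3 operands, stack has 2 → underflow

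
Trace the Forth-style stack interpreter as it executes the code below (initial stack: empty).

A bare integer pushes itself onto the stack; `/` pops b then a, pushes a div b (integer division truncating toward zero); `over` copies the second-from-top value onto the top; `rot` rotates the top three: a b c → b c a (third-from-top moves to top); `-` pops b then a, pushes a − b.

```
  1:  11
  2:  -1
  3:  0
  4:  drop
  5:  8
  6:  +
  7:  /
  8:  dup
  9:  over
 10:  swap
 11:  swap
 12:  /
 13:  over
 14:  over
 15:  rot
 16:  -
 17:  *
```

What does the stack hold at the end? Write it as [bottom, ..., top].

[1, 0]

11   : 11
-1   : 11 -1
0    : 11 -1 0
drop : 11 -1
8    : 11 -1 8
+    : 11 7
/    : 1
dup  : 1 1
over : 1 1 1
swap : 1 1 1
swap : 1 1 1
/    : 1 1
over : 1 1 1
over : 1 1 1 1
rot  : 1 1 1 1
-    : 1 1 0
*    : 1 0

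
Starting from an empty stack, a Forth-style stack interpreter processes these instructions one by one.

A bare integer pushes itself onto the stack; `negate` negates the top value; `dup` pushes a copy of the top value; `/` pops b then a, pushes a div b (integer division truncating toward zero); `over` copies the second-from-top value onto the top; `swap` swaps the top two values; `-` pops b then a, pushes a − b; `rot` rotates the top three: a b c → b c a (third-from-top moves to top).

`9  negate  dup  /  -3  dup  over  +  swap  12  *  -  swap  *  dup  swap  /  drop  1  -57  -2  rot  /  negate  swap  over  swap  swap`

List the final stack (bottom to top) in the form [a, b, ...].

9       [9]
negate  [-9]
dup     [-9, -9]
/       [1]
-3      [1, -3]
dup     [1, -3, -3]
over    [1, -3, -3, -3]
+       [1, -3, -6]
swap    [1, -6, -3]
12      [1, -6, -3, 12]
*       [1, -6, -36]
-       [1, 30]
swap    [30, 1]
*       [30]
dup     [30, 30]
swap    [30, 30]
/       [1]
drop    []
1       [1]
-57     [1, -57]
-2      [1, -57, -2]
rot     [-57, -2, 1]
/       [-57, -2]
negate  [-57, 2]
swap    [2, -57]
over    [2, -57, 2]
swap    [2, 2, -57]
swap    [2, -57, 2]

[2, -57, 2]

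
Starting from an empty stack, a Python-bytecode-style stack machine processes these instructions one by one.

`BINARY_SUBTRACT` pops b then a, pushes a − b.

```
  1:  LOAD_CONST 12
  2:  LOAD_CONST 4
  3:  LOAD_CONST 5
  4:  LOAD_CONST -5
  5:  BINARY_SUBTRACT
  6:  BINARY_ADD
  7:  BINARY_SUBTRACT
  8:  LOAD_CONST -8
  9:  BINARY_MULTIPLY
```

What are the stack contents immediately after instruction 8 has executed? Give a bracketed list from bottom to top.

[-2, -8]

LOAD_CONST 12   : [12]
LOAD_CONST 4    : [12, 4]
LOAD_CONST 5    : [12, 4, 5]
LOAD_CONST -5   : [12, 4, 5, -5]
BINARY_SUBTRACT : [12, 4, 10]
BINARY_ADD      : [12, 14]
BINARY_SUBTRACT : [-2]
LOAD_CONST -8   : [-2, -8]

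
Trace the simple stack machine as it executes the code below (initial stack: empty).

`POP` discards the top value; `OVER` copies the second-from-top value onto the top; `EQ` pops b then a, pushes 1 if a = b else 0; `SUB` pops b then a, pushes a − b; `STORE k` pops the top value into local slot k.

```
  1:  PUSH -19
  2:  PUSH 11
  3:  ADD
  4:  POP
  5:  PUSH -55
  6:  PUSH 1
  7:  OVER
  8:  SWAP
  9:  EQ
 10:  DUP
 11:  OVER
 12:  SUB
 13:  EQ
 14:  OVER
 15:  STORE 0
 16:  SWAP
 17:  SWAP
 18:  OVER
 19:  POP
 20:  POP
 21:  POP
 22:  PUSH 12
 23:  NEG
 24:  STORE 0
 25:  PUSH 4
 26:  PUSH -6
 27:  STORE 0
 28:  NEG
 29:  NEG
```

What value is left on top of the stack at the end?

4

PUSH -19 -> [-19]
PUSH 11  -> [-19, 11]
ADD      -> [-8]
POP      -> []
PUSH -55 -> [-55]
PUSH 1   -> [-55, 1]
OVER     -> [-55, 1, -55]
SWAP     -> [-55, -55, 1]
EQ       -> [-55, 0]
DUP      -> [-55, 0, 0]
OVER     -> [-55, 0, 0, 0]
SUB      -> [-55, 0, 0]
EQ       -> [-55, 1]
OVER     -> [-55, 1, -55]
STORE 0  -> [-55, 1]
SWAP     -> [1, -55]
SWAP     -> [-55, 1]
OVER     -> [-55, 1, -55]
POP      -> [-55, 1]
POP      -> [-55]
POP      -> []
PUSH 12  -> [12]
NEG      -> [-12]
STORE 0  -> []
PUSH 4   -> [4]
PUSH -6  -> [4, -6]
STORE 0  -> [4]
NEG      -> [-4]
NEG      -> [4]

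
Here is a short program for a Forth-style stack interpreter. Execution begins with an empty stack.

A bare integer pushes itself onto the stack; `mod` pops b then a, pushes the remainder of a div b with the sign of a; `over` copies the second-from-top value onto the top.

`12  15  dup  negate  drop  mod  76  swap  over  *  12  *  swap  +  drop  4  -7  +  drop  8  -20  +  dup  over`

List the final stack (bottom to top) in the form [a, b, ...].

[-12, -12, -12]

12     → 12
15     → 12 15
dup    → 12 15 15
negate → 12 15 -15
drop   → 12 15
mod    → 12
76     → 12 76
swap   → 76 12
over   → 76 12 76
*      → 76 912
12     → 76 912 12
*      → 76 10944
swap   → 10944 76
+      → 11020
drop   → (empty)
4      → 4
-7     → 4 -7
+      → -3
drop   → (empty)
8      → 8
-20    → 8 -20
+      → -12
dup    → -12 -12
over   → -12 -12 -12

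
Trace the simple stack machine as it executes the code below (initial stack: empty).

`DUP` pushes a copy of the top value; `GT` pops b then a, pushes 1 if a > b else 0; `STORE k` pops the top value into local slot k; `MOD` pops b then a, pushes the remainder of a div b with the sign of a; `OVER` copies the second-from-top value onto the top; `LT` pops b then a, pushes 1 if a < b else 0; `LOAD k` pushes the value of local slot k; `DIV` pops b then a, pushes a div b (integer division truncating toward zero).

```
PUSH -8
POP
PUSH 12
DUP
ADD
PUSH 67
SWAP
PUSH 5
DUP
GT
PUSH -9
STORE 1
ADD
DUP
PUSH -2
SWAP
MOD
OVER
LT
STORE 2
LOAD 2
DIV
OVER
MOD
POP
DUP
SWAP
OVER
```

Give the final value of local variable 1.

-9

PUSH -8  -8
POP      (empty)
PUSH 12  12
DUP      12 12
ADD      24
PUSH 67  24 67
SWAP     67 24
PUSH 5   67 24 5
DUP      67 24 5 5
GT       67 24 0
PUSH -9  67 24 0 -9
STORE 1  67 24 0
ADD      67 24
DUP      67 24 24
PUSH -2  67 24 24 -2
SWAP     67 24 -2 24
MOD      67 24 -2
OVER     67 24 -2 24
LT       67 24 1
STORE 2  67 24
LOAD 2   67 24 1
DIV      67 24
OVER     67 24 67
MOD      67 24
POP      67
DUP      67 67
SWAP     67 67
OVER     67 67 67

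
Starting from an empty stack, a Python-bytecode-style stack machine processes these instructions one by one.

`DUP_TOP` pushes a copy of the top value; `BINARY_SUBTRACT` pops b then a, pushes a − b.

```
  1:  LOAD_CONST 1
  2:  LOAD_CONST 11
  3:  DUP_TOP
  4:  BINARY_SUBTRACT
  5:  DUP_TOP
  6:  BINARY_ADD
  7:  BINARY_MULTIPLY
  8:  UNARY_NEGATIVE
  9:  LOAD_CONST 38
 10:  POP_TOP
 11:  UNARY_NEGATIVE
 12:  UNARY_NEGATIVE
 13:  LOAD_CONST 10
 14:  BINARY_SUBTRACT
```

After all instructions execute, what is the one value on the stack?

-10

LOAD_CONST 1    : [1]
LOAD_CONST 11   : [1, 11]
DUP_TOP         : [1, 11, 11]
BINARY_SUBTRACT : [1, 0]
DUP_TOP         : [1, 0, 0]
BINARY_ADD      : [1, 0]
BINARY_MULTIPLY : [0]
UNARY_NEGATIVE  : [0]
LOAD_CONST 38   : [0, 38]
POP_TOP         : [0]
UNARY_NEGATIVE  : [0]
UNARY_NEGATIVE  : [0]
LOAD_CONST 10   : [0, 10]
BINARY_SUBTRACT : [-10]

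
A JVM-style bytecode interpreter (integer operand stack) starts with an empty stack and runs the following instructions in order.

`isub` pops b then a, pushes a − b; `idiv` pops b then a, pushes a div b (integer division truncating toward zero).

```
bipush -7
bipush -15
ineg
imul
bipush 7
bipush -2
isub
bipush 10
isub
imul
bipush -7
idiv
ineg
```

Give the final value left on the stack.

15

bipush -7  -> [-7]
bipush -15 -> [-7, -15]
ineg       -> [-7, 15]
imul       -> [-105]
bipush 7   -> [-105, 7]
bipush -2  -> [-105, 7, -2]
isub       -> [-105, 9]
bipush 10  -> [-105, 9, 10]
isub       -> [-105, -1]
imul       -> [105]
bipush -7  -> [105, -7]
idiv       -> [-15]
ineg       -> [15]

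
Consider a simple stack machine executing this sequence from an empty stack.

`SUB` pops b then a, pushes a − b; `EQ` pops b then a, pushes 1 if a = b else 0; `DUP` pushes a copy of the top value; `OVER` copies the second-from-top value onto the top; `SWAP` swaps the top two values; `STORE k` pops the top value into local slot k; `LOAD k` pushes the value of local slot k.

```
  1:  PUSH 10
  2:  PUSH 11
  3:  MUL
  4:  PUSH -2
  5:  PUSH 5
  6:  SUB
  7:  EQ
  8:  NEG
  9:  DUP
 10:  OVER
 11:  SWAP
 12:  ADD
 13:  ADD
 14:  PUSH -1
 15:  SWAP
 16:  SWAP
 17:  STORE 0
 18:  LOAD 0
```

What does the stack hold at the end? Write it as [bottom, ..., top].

PUSH 10 : [10]
PUSH 11 : [10, 11]
MUL     : [110]
PUSH -2 : [110, -2]
PUSH 5  : [110, -2, 5]
SUB     : [110, -7]
EQ      : [0]
NEG     : [0]
DUP     : [0, 0]
OVER    : [0, 0, 0]
SWAP    : [0, 0, 0]
ADD     : [0, 0]
ADD     : [0]
PUSH -1 : [0, -1]
SWAP    : [-1, 0]
SWAP    : [0, -1]
STORE 0 : [0]
LOAD 0  : [0, -1]

[0, -1]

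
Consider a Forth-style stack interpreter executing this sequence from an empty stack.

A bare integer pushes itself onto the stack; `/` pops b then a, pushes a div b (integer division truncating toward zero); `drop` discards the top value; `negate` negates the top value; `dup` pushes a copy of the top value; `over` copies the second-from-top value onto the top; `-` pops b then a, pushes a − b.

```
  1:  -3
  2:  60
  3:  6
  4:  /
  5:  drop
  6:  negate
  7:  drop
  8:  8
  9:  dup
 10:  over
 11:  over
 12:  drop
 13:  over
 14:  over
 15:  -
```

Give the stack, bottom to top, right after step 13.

-3     : -3
60     : -3 60
6      : -3 60 6
/      : -3 10
drop   : -3
negate : 3
drop   : (empty)
8      : 8
dup    : 8 8
over   : 8 8 8
over   : 8 8 8 8
drop   : 8 8 8
over   : 8 8 8 8

[8, 8, 8, 8]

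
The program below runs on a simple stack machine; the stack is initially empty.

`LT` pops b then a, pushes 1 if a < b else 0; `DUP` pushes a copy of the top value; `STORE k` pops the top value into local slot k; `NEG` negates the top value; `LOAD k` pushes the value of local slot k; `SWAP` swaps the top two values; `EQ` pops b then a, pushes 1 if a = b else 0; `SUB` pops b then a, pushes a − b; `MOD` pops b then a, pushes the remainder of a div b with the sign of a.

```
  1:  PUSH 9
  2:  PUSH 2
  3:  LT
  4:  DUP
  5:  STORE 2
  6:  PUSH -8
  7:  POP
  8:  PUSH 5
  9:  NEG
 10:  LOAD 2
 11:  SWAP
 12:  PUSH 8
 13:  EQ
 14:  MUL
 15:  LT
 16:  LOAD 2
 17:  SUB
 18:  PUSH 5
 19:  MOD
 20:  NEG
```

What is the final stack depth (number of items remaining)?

1

PUSH 9  → 9
PUSH 2  → 9 2
LT      → 0
DUP     → 0 0
STORE 2 → 0
PUSH -8 → 0 -8
POP     → 0
PUSH 5  → 0 5
NEG     → 0 -5
LOAD 2  → 0 -5 0
SWAP    → 0 0 -5
PUSH 8  → 0 0 -5 8
EQ      → 0 0 0
MUL     → 0 0
LT      → 0
LOAD 2  → 0 0
SUB     → 0
PUSH 5  → 0 5
MOD     → 0
NEG     → 0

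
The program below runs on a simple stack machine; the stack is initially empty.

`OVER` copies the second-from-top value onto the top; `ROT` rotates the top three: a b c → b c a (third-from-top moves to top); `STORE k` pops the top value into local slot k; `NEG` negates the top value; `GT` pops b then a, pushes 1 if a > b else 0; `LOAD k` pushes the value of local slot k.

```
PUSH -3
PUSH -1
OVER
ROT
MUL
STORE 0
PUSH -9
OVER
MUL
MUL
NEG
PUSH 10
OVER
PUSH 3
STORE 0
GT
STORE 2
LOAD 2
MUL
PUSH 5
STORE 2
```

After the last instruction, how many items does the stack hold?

1

PUSH -3 : -3
PUSH -1 : -3 -1
OVER    : -3 -1 -3
ROT     : -1 -3 -3
MUL     : -1 9
STORE 0 : -1
PUSH -9 : -1 -9
OVER    : -1 -9 -1
MUL     : -1 9
MUL     : -9
NEG     : 9
PUSH 10 : 9 10
OVER    : 9 10 9
PUSH 3  : 9 10 9 3
STORE 0 : 9 10 9
GT      : 9 1
STORE 2 : 9
LOAD 2  : 9 1
MUL     : 9
PUSH 5  : 9 5
STORE 2 : 9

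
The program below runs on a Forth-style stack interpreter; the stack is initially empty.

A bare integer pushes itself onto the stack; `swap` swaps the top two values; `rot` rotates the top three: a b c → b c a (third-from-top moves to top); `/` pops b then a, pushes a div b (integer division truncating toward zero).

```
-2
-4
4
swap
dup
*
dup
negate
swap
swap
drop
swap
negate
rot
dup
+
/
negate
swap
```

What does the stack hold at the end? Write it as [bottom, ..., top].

-2     : -2
-4     : -2 -4
4      : -2 -4 4
swap   : -2 4 -4
dup    : -2 4 -4 -4
*      : -2 4 16
dup    : -2 4 16 16
negate : -2 4 16 -16
swap   : -2 4 -16 16
swap   : -2 4 16 -16
drop   : -2 4 16
swap   : -2 16 4
negate : -2 16 -4
rot    : 16 -4 -2
dup    : 16 -4 -2 -2
+      : 16 -4 -4
/      : 16 1
negate : 16 -1
swap   : -1 16

[-1, 16]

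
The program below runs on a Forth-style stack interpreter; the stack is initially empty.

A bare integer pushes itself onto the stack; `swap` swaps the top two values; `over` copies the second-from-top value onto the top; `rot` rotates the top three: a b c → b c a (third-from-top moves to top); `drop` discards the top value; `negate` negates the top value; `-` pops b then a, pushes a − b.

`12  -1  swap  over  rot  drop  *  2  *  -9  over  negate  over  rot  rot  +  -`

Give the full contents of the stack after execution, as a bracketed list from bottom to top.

12     → 12
-1     → 12 -1
swap   → -1 12
over   → -1 12 -1
rot    → 12 -1 -1
drop   → 12 -1
*      → -12
2      → -12 2
*      → -24
-9     → -24 -9
over   → -24 -9 -24
negate → -24 -9 24
over   → -24 -9 24 -9
rot    → -24 24 -9 -9
rot    → -24 -9 -9 24
+      → -24 -9 15
-      → -24 -24

[-24, -24]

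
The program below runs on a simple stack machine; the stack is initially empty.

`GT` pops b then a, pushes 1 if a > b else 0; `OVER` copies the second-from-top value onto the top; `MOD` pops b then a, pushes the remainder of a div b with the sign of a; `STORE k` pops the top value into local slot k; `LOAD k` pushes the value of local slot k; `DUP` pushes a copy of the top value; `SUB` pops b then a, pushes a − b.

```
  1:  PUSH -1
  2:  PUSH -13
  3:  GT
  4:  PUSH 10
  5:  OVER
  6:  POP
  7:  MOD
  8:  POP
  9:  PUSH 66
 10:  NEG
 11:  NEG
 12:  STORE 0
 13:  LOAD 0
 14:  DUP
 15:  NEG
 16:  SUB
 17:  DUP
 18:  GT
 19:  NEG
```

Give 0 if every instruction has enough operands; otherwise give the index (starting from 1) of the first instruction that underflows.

PUSH -1   -1
PUSH -13  -1 -13
GT        1
PUSH 10   1 10
OVER      1 10 1
POP       1 10
MOD       1
POP       (empty)
PUSH 66   66
NEG       -66
NEG       66
STORE 0   (empty)
LOAD 0    66
DUP       66 66
NEG       66 -66
SUB       132
DUP       132 132
GT        0
NEG       0

0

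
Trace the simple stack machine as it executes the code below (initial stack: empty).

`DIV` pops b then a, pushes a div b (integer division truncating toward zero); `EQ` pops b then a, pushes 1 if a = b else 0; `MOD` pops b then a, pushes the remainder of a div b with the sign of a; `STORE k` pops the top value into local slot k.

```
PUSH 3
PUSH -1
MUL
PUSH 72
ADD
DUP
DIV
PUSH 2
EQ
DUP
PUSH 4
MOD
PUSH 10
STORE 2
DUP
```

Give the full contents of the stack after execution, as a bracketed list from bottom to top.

PUSH 3  → 3
PUSH -1 → 3 -1
MUL     → -3
PUSH 72 → -3 72
ADD     → 69
DUP     → 69 69
DIV     → 1
PUSH 2  → 1 2
EQ      → 0
DUP     → 0 0
PUSH 4  → 0 0 4
MOD     → 0 0
PUSH 10 → 0 0 10
STORE 2 → 0 0
DUP     → 0 0 0

[0, 0, 0]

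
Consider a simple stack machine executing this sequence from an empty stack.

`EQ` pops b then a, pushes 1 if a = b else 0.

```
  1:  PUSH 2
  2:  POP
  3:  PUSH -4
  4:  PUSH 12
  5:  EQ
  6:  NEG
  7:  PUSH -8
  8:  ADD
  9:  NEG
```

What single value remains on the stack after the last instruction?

8

PUSH 2   2
POP      (empty)
PUSH -4  -4
PUSH 12  -4 12
EQ       0
NEG      0
PUSH -8  0 -8
ADD      -8
NEG      8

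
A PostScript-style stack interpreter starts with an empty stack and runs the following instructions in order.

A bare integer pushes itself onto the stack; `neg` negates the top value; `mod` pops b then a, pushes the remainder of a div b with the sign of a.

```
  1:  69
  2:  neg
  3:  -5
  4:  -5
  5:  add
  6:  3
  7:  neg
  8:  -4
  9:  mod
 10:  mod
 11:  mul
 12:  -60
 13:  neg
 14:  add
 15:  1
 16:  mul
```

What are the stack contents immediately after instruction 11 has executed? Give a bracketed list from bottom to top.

[69]

69  -> [69]
neg -> [-69]
-5  -> [-69, -5]
-5  -> [-69, -5, -5]
add -> [-69, -10]
3   -> [-69, -10, 3]
neg -> [-69, -10, -3]
-4  -> [-69, -10, -3, -4]
mod -> [-69, -10, -3]
mod -> [-69, -1]
mul -> [69]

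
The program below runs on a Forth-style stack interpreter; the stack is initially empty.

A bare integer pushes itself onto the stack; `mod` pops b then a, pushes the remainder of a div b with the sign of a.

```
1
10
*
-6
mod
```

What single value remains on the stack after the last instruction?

4

1   -> 1
10  -> 1 10
*   -> 10
-6  -> 10 -6
mod -> 4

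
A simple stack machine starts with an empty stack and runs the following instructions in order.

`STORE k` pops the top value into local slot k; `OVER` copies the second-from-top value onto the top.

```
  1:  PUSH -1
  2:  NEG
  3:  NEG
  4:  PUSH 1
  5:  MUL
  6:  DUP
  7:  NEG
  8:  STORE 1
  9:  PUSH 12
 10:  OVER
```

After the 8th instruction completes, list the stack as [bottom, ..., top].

PUSH -1  [-1]
NEG      [1]
NEG      [-1]
PUSH 1   [-1, 1]
MUL      [-1]
DUP      [-1, -1]
NEG      [-1, 1]
STORE 1  [-1]

[-1]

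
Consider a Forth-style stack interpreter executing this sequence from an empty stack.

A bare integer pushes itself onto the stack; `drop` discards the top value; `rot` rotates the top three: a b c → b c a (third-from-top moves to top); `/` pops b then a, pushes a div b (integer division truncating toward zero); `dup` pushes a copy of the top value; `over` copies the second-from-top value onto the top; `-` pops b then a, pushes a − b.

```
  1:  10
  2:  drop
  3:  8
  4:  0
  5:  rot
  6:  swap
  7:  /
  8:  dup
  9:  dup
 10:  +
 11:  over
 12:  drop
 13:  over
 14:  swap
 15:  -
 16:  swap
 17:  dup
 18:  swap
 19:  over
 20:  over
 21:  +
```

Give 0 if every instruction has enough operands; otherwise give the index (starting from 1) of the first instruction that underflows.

10   -> 10
drop -> (empty)
8    -> 8
0    -> 8 0
rot  — needs 3 operands, stack has 2 → underflow

5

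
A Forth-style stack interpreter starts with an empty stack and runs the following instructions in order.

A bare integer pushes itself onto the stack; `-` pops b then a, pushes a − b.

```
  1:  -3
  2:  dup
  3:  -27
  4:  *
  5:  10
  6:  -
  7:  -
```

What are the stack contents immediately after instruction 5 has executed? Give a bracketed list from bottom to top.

[-3, 81, 10]

-3  → [-3]
dup → [-3, -3]
-27 → [-3, -3, -27]
*   → [-3, 81]
10  → [-3, 81, 10]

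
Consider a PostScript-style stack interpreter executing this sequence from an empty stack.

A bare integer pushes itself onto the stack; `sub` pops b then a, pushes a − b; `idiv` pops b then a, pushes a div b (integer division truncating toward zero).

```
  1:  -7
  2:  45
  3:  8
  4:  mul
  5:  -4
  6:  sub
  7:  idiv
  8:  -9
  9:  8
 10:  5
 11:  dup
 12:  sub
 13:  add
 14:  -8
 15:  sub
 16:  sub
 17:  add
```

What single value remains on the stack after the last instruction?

-25

-7   → -7
45   → -7 45
8    → -7 45 8
mul  → -7 360
-4   → -7 360 -4
sub  → -7 364
idiv → 0
-9   → 0 -9
8    → 0 -9 8
5    → 0 -9 8 5
dup  → 0 -9 8 5 5
sub  → 0 -9 8 0
add  → 0 -9 8
-8   → 0 -9 8 -8
sub  → 0 -9 16
sub  → 0 -25
add  → -25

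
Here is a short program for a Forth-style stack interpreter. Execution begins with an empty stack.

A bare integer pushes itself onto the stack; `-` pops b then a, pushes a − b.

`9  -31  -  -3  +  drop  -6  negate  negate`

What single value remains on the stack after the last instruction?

9      -> 9
-31    -> 9 -31
-      -> 40
-3     -> 40 -3
+      -> 37
drop   -> (empty)
-6     -> -6
negate -> 6
negate -> -6

-6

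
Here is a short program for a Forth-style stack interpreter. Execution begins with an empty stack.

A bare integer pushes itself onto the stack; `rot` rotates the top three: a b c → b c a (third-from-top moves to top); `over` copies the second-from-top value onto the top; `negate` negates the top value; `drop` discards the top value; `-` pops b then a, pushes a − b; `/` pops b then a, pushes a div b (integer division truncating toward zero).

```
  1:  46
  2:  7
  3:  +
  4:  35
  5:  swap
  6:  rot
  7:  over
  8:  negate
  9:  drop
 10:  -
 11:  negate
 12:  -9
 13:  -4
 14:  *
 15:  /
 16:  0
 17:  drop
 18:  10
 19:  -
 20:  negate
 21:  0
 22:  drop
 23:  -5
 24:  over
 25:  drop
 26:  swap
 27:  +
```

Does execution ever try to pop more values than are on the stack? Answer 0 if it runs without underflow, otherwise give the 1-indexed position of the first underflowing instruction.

6

46   → [46]
7    → [46, 7]
+    → [53]
35   → [53, 35]
swap → [35, 53]
rot  — needs 3 operands, stack has 2 → underflow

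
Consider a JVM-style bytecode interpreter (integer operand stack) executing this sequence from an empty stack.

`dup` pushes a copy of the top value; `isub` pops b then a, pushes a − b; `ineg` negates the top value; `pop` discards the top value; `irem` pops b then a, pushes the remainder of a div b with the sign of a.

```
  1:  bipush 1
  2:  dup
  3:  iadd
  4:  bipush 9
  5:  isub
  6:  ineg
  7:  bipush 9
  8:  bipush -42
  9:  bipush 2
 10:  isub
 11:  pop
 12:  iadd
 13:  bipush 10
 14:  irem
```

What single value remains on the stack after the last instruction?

6

bipush 1   -> [1]
dup        -> [1, 1]
iadd       -> [2]
bipush 9   -> [2, 9]
isub       -> [-7]
ineg       -> [7]
bipush 9   -> [7, 9]
bipush -42 -> [7, 9, -42]
bipush 2   -> [7, 9, -42, 2]
isub       -> [7, 9, -44]
pop        -> [7, 9]
iadd       -> [16]
bipush 10  -> [16, 10]
irem       -> [6]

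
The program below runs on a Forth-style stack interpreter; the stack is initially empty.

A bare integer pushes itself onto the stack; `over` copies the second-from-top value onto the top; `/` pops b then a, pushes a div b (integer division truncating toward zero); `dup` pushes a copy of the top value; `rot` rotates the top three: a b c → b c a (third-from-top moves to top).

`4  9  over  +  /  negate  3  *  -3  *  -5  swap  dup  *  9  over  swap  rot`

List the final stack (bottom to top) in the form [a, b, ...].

[-5, 0, 9, 0]

4      → 4
9      → 4 9
over   → 4 9 4
+      → 4 13
/      → 0
negate → 0
3      → 0 3
*      → 0
-3     → 0 -3
*      → 0
-5     → 0 -5
swap   → -5 0
dup    → -5 0 0
*      → -5 0
9      → -5 0 9
over   → -5 0 9 0
swap   → -5 0 0 9
rot    → -5 0 9 0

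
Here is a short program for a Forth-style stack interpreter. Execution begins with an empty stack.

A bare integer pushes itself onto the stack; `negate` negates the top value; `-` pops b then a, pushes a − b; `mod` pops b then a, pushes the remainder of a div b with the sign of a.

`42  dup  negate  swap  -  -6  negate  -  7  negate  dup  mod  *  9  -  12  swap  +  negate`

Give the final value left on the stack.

-3

42      42
dup     42 42
negate  42 -42
swap    -42 42
-       -84
-6      -84 -6
negate  -84 6
-       -90
7       -90 7
negate  -90 -7
dup     -90 -7 -7
mod     -90 0
*       0
9       0 9
-       -9
12      -9 12
swap    12 -9
+       3
negate  -3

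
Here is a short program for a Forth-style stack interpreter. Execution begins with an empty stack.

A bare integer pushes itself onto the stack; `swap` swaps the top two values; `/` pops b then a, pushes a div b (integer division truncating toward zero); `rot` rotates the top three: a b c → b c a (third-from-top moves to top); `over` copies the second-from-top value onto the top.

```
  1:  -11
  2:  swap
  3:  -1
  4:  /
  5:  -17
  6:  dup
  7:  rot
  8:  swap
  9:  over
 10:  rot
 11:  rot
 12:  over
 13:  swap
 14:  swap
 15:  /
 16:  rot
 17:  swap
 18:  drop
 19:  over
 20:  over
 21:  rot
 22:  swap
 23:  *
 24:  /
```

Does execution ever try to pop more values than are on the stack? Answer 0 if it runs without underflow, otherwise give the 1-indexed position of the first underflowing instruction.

-11 → -11
swap  — needs 2 operands, stack has 1 → underflow

2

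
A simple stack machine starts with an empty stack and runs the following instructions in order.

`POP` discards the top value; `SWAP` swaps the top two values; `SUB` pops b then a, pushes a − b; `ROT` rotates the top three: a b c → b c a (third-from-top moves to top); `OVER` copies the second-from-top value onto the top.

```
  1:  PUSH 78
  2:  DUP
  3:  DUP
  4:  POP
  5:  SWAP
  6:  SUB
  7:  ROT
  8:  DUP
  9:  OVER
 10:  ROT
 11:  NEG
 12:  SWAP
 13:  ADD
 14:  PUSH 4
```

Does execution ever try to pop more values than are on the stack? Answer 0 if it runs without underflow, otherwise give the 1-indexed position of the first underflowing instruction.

PUSH 78 → [78]
DUP     → [78, 78]
DUP     → [78, 78, 78]
POP     → [78, 78]
SWAP    → [78, 78]
SUB     → [0]
ROT  — needs 3 operands, stack has 1 → underflow

7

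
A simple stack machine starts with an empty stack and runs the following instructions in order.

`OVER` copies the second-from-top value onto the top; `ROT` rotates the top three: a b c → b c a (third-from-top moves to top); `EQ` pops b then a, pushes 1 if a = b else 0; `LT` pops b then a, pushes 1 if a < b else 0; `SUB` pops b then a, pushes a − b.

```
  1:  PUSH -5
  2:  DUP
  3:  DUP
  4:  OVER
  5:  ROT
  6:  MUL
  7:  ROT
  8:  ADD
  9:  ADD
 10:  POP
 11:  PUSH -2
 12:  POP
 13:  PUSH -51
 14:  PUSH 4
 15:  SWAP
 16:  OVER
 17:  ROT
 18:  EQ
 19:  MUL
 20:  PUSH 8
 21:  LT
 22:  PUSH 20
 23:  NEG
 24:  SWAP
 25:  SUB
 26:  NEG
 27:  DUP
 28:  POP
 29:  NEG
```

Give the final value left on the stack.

-21

PUSH -5   [-5]
DUP       [-5, -5]
DUP       [-5, -5, -5]
OVER      [-5, -5, -5, -5]
ROT       [-5, -5, -5, -5]
MUL       [-5, -5, 25]
ROT       [-5, 25, -5]
ADD       [-5, 20]
ADD       [15]
POP       []
PUSH -2   [-2]
POP       []
PUSH -51  [-51]
PUSH 4    [-51, 4]
SWAP      [4, -51]
OVER      [4, -51, 4]
ROT       [-51, 4, 4]
EQ        [-51, 1]
MUL       [-51]
PUSH 8    [-51, 8]
LT        [1]
PUSH 20   [1, 20]
NEG       [1, -20]
SWAP      [-20, 1]
SUB       [-21]
NEG       [21]
DUP       [21, 21]
POP       [21]
NEG       [-21]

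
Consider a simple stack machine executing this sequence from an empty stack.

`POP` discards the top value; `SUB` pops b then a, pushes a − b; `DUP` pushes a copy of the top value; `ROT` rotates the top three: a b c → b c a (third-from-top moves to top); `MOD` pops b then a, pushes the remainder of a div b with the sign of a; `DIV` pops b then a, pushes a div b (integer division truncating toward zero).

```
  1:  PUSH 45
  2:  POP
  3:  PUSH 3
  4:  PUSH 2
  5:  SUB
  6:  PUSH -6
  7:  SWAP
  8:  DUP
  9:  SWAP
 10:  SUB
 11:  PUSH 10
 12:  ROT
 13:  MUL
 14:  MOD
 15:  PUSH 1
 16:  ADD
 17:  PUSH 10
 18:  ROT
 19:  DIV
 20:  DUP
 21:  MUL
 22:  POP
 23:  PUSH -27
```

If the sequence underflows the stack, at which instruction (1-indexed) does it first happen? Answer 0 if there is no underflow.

PUSH 45  [45]
POP      []
PUSH 3   [3]
PUSH 2   [3, 2]
SUB      [1]
PUSH -6  [1, -6]
SWAP     [-6, 1]
DUP      [-6, 1, 1]
SWAP     [-6, 1, 1]
SUB      [-6, 0]
PUSH 10  [-6, 0, 10]
ROT      [0, 10, -6]
MUL      [0, -60]
MOD      [0]
PUSH 1   [0, 1]
ADD      [1]
PUSH 10  [1, 10]
ROT  — needs 3 operands, stack has 2 → underflow

18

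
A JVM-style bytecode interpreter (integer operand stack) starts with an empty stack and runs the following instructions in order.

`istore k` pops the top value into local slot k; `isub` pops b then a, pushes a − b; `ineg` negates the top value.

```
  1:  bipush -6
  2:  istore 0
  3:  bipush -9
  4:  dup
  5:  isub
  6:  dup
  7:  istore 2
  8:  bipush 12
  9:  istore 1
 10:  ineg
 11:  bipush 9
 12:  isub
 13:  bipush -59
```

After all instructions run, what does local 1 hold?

12

bipush -6   -6
istore 0    (empty)
bipush -9   -9
dup         -9 -9
isub        0
dup         0 0
istore 2    0
bipush 12   0 12
istore 1    0
ineg        0
bipush 9    0 9
isub        -9
bipush -59  -9 -59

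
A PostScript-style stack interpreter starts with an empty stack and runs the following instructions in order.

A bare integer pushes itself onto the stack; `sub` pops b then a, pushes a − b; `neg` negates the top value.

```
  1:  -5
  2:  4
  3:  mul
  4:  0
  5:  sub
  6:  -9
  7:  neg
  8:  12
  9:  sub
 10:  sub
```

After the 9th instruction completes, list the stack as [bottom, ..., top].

[-20, -3]

-5   -5
4    -5 4
mul  -20
0    -20 0
sub  -20
-9   -20 -9
neg  -20 9
12   -20 9 12
sub  -20 -3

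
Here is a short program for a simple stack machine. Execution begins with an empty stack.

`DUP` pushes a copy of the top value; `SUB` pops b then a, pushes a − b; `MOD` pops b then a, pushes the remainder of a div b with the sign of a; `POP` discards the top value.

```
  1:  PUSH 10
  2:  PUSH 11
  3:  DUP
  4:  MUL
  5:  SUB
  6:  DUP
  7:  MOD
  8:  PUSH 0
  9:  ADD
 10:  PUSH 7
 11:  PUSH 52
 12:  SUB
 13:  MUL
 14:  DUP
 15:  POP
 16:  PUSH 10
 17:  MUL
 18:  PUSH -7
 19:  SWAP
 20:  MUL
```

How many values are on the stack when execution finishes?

PUSH 10  [10]
PUSH 11  [10, 11]
DUP      [10, 11, 11]
MUL      [10, 121]
SUB      [-111]
DUP      [-111, -111]
MOD      [0]
PUSH 0   [0, 0]
ADD      [0]
PUSH 7   [0, 7]
PUSH 52  [0, 7, 52]
SUB      [0, -45]
MUL      [0]
DUP      [0, 0]
POP      [0]
PUSH 10  [0, 10]
MUL      [0]
PUSH -7  [0, -7]
SWAP     [-7, 0]
MUL      [0]

1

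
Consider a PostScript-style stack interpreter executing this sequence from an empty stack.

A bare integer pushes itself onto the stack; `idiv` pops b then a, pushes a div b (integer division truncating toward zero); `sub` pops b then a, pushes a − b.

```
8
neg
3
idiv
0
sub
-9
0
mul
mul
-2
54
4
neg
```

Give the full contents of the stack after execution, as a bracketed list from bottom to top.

8    -> [8]
neg  -> [-8]
3    -> [-8, 3]
idiv -> [-2]
0    -> [-2, 0]
sub  -> [-2]
-9   -> [-2, -9]
0    -> [-2, -9, 0]
mul  -> [-2, 0]
mul  -> [0]
-2   -> [0, -2]
54   -> [0, -2, 54]
4    -> [0, -2, 54, 4]
neg  -> [0, -2, 54, -4]

[0, -2, 54, -4]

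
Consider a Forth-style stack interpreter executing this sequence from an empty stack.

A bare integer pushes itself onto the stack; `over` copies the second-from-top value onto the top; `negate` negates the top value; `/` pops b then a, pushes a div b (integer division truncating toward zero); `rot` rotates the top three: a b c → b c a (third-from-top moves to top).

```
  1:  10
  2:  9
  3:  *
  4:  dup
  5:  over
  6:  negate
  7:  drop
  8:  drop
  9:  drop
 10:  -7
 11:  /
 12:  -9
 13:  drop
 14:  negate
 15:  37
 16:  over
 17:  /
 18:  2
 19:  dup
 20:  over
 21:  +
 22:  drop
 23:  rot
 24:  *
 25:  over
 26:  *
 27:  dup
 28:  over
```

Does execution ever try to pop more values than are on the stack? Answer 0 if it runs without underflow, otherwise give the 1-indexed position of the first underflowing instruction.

11

10     → 10
9      → 10 9
*      → 90
dup    → 90 90
over   → 90 90 90
negate → 90 90 -90
drop   → 90 90
drop   → 90
drop   → (empty)
-7     → -7
/  — needs 2 operands, stack has 1 → underflow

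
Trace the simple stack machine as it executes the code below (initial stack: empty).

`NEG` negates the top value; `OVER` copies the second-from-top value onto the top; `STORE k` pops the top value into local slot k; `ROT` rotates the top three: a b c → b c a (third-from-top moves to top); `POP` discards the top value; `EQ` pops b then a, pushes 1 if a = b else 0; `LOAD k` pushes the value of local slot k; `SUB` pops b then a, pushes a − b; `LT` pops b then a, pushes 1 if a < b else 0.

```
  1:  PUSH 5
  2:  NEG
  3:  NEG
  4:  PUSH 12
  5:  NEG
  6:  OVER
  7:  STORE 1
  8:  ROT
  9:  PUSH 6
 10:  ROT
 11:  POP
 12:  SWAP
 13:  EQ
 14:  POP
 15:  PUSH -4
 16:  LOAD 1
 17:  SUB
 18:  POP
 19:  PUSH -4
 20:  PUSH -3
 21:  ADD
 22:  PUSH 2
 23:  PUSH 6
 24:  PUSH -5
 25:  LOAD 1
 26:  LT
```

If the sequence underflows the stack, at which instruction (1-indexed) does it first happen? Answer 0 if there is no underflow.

8

PUSH 5   5
NEG      -5
NEG      5
PUSH 12  5 12
NEG      5 -12
OVER     5 -12 5
STORE 1  5 -12
ROT  — needs 3 operands, stack has 2 → underflow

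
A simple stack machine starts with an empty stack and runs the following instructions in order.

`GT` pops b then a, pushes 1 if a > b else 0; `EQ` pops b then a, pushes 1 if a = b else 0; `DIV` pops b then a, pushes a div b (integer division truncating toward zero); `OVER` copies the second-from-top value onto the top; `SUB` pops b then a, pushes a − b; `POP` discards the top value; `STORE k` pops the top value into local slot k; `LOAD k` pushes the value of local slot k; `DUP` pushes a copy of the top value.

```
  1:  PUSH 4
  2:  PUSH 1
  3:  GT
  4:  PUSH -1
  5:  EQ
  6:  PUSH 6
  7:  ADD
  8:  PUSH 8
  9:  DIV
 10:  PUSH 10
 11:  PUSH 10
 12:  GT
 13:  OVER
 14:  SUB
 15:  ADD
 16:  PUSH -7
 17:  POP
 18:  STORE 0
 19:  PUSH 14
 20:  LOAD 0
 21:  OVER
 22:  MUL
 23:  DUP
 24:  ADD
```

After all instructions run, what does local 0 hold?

PUSH 4  → [4]
PUSH 1  → [4, 1]
GT      → [1]
PUSH -1 → [1, -1]
EQ      → [0]
PUSH 6  → [0, 6]
ADD     → [6]
PUSH 8  → [6, 8]
DIV     → [0]
PUSH 10 → [0, 10]
PUSH 10 → [0, 10, 10]
GT      → [0, 0]
OVER    → [0, 0, 0]
SUB     → [0, 0]
ADD     → [0]
PUSH -7 → [0, -7]
POP     → [0]
STORE 0 → []
PUSH 14 → [14]
LOAD 0  → [14, 0]
OVER    → [14, 0, 14]
MUL     → [14, 0]
DUP     → [14, 0, 0]
ADD     → [14, 0]

0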